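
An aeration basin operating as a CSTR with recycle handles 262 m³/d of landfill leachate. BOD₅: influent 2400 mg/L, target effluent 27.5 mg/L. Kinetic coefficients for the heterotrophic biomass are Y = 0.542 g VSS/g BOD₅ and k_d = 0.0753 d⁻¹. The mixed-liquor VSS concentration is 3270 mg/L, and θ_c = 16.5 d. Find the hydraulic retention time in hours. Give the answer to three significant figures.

Steady-state biomass mass balance: V·X·(1 + k_d·θ_c) = Y·Q·(S₀ − S)·θ_c, so V = 0.542 × 262 × (2400 − 27.5) × 16.5 / [3270 × (1 + 0.0753 × 16.5)] = 5.56×10^6 / 7333 = 758.1 m³.
τ = V/Q = 758.1/262 = 2.893 d, or 69.44 h.

τ ≈ 69.4 h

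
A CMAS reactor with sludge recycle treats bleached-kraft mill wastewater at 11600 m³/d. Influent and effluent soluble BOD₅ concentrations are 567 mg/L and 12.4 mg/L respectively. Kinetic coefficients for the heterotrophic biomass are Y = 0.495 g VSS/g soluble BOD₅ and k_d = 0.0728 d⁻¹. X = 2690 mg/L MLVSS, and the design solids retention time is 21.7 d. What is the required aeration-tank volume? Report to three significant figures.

Rearranging the biomass balance for a CMAS with decay, V = Y·Q·ΔS·θ_c / [X·(1+k_d θ_c)] = 0.495 × 11600 × (567 − 12.4) × 21.7 / [2690 × (1 + 0.0728 × 21.7)] = 6.91×10^7 / 6940 = 9958 m³.

V ≈ 9960 m³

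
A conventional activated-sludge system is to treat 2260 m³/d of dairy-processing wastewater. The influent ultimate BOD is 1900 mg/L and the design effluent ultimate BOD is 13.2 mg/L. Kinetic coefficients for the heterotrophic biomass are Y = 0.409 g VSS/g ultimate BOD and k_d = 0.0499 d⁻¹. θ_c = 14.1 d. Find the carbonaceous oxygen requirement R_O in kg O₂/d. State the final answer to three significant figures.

The observed yield is Y_obs = Y/(1 + k_d·θ_c) = 0.409 / (1 + 0.0499 × 14.1) = 0.409 / 1.704 = 0.2401 g VSS per g ultimate BOD removed.
Substrate removed = Q·(S₀ − S) = 2260 m³/d × (1900 − 13.2) g/m³ = 4.26×10^6 g/d = 4264 kg/d.
P_X = Y_obs·Q·(S₀ − S) = 0.2401 × 4264 = 1024 kg VSS/d.
R_O = Q·(S₀ − S) − 1.42·P_X = 4264 − 1.42 × 1024 = 2810 kg O₂/d.

R_O ≈ 2810 kg O₂/d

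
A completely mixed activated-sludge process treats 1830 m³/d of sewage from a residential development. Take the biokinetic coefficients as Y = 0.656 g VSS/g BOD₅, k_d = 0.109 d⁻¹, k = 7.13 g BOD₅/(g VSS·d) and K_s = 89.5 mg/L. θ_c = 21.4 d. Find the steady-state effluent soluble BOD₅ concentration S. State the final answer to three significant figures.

S ≈ 3.08 mg/L

Effluent substrate depends only on kinetics and SRT: S = K_s(1 + k_d θ_c) / [θ_c(Yk − k_d) − 1] = 89.5 × (1 + 0.109 × 21.4) / [21.4 × (0.656 × 7.13 − 0.109) − 1] = 298.3 / 96.76 = 3.083 mg/L.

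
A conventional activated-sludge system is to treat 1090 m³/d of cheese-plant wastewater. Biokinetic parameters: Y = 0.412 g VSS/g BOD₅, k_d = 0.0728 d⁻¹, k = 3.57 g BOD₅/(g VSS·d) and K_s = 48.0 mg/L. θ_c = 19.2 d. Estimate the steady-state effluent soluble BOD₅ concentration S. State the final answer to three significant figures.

For a completely mixed reactor with recycle the Lawrence–McCarty relation gives S = K_s·(1 + k_d·θ_c) / [θ_c·(Y·k − k_d) − 1] = 48.0 × (1 + 0.0728 × 19.2) / [19.2 × (0.412 × 3.57 − 0.0728) − 1] = 115.1 / 25.84 = 4.454 mg/L.

S ≈ 4.45 mg/L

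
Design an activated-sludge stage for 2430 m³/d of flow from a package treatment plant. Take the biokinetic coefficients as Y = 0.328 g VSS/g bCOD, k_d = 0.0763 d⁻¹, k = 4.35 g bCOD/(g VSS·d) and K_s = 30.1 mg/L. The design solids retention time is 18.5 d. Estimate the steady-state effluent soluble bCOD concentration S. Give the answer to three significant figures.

S ≈ 3.03 mg/L

Effluent substrate depends only on kinetics and SRT: S = K_s(1 + k_d θ_c) / [θ_c(Yk − k_d) − 1] = 30.1 × (1 + 0.0763 × 18.5) / [18.5 × (0.328 × 4.35 − 0.0763) − 1] = 72.59 / 23.98 = 3.026 mg/L.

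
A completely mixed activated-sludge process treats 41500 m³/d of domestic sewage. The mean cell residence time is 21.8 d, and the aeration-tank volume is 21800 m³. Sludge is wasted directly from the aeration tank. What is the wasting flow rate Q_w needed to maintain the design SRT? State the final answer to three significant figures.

Wasting from the aeration tank: Q_w = V / θ_c = 21800 / 21.8 = 1000 m³/d.

Q_w ≈ 1000 m³/d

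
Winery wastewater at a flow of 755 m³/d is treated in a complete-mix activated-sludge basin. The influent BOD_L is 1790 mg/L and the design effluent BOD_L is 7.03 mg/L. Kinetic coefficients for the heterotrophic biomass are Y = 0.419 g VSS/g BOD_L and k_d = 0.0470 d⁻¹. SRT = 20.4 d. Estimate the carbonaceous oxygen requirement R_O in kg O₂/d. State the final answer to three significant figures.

Correct the yield for decay: Y_obs = Y/(1 + k_d θ_c) = 0.419 / (1 + 0.0470 × 20.4) = 0.419 / 1.959 = 0.2139.
Q·(S₀ − S) = 755 × (1790 − 7.03) × 10⁻³ = 1346 kg/d removed.
Net sludge production P_X = 0.2139 × 1346 = 287.9 kg VSS/d.
R_O = Q·(S₀ − S) − 1.42·P_X = 1346 − 1.42 × 287.9 = 937.3 kg O₂/d.

R_O ≈ 937 kg O₂/d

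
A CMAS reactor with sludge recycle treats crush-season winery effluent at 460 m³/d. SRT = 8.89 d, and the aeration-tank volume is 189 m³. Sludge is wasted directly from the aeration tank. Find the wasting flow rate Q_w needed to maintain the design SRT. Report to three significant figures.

Q_w ≈ 21.3 m³/d

With mixed-liquor wasting, θ_c = V/Q_w, so Q_w = V/θ_c = 189.0/8.89 = 21.26 m³/d.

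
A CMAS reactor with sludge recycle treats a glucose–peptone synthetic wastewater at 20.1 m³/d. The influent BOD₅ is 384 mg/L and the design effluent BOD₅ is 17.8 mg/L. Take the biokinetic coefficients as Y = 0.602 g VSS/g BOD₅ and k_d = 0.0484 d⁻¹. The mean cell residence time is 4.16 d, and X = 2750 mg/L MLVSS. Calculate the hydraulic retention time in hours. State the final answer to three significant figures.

Steady-state biomass mass balance: V·X·(1 + k_d·θ_c) = Y·Q·(S₀ − S)·θ_c, so V = 0.602 × 20.1 × (384 − 17.8) × 4.16 / [2750 × (1 + 0.0484 × 4.16)] = 1.84×10^4 / 3304 = 5.580 m³.
HRT = V/Q = 5.580 m³ / 20.1 m³·d⁻¹ = 0.2776 d × 24 = 6.662 h.

τ ≈ 6.66 h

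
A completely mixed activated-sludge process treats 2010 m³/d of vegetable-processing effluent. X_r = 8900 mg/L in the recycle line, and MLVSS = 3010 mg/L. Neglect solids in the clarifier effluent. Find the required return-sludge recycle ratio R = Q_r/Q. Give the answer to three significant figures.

Mass balance around the secondary clarifier (neglecting effluent solids): R = X / (X_r − X) = 3010 / (8900 − 3010) = 0.5110.

R ≈ 0.511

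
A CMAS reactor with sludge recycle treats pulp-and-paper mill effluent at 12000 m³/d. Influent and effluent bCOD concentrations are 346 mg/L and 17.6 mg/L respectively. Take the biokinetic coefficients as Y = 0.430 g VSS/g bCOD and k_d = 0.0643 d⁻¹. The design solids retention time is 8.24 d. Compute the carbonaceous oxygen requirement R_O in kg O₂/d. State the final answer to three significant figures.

R_O ≈ 2370 kg O₂/d

Correct the yield for decay: Y_obs = Y/(1 + k_d θ_c) = 0.430 / (1 + 0.0643 × 8.24) = 0.430 / 1.530 = 0.2811.
Q·(S₀ − S) = 12000 × (346 − 17.6) × 10⁻³ = 3941 kg/d removed.
Biomass synthesised: P_X = Y_obs × 3941 = 1108 kg VSS/d.
Carbonaceous O₂ demand = substrate oxidised − cell-mass equivalent = 3941 − 1.42 × 1108 = 2368 kg O₂/d.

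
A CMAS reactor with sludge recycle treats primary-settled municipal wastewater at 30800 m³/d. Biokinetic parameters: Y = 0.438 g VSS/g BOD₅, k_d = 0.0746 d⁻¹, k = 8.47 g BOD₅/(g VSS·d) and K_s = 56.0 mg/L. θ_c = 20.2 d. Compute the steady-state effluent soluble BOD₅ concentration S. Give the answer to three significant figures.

From the Monod/SRT balance for a CMAS, S = K_s·(1+k_d θ_c)/[θ_c·(Y k − k_d) − 1] = 56.0 × (1 + 0.0746 × 20.2) / [20.2 × (0.438 × 8.47 − 0.0746) − 1] = 140.4 / 72.43 = 1.938 mg/L.

S ≈ 1.94 mg/L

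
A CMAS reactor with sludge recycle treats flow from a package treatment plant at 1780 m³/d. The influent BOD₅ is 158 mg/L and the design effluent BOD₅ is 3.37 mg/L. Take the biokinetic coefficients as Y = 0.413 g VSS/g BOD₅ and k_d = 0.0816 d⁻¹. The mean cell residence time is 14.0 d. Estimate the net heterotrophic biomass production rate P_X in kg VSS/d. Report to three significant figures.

P_X ≈ 53.1 kg VSS/d

Observed yield with endogenous decay: Y_obs = Y / (1 + k_d·θ_c) = 0.413 / (1 + 0.0816 × 14.0) = 0.413 / 2.142 = 0.1928 g VSS/g BOD₅.
Mass of BOD₅ removed per day: Q(S₀ − S) = 1780 × 154.6 g/m³ = 275.2 kg/d.
So the net sludge growth is P_X = 0.1928 × 275.2 = 53.06 kg VSS/d.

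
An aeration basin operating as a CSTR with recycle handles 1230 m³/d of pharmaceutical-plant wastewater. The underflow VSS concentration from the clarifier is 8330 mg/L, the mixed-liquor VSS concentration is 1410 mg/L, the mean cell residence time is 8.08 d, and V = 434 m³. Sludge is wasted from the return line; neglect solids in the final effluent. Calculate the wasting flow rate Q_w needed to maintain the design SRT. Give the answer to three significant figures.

Q_w = (V·X)/(θ_c X_r) = 434.0 × 1410 / (8.08 × 8330) = 9.092 m³/d.

Q_w ≈ 9.09 m³/d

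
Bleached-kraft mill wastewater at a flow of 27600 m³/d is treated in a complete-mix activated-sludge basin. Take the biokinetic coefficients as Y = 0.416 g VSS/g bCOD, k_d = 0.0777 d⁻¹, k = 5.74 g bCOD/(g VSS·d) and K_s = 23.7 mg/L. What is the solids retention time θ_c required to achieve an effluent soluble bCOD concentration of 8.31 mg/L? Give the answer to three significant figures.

From 1/θ_c = Y·k·S/(K_s + S) − k_d: Y·k·S/(K_s+S) = 0.416 × 5.74 × 8.31 / (23.7 + 8.31) = 0.6199 d⁻¹.
Then 1/θ_c = μ − k_d = 0.6199 − 0.0777 = 0.5422 d⁻¹, giving θ_c = 1.844 d.

θ_c ≈ 1.84 d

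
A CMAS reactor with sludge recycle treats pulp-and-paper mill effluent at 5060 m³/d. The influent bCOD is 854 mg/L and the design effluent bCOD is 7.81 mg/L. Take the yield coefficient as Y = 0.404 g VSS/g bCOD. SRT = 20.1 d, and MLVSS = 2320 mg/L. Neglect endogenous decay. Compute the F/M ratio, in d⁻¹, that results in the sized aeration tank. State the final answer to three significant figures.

Biomass mass balance (decay neglected): V·X = Y·Q·(S₀ − S)·θ_c, so V = 0.404 × 5060 × (854 − 7.81) × 20.1 / 2320 = 14987 m³.
F/M = applied load / biomass = Q·S₀/(V·X) = 5060 × 854 / (14987 × 2320) = 0.1243 d⁻¹.

F/M ≈ 0.124 d⁻¹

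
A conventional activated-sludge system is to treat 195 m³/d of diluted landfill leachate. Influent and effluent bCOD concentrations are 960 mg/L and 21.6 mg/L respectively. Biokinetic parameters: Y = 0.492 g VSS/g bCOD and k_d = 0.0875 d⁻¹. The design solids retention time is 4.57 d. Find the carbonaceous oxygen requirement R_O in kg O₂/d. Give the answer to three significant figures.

R_O ≈ 91.7 kg O₂/d

Y_obs = Y / (1 + k_d θ_c) = 0.492 / (1 + 0.0875 × 4.57) = 0.492 / 1.400 = 0.3515.
Substrate removed = Q·(S₀ − S) = 195 m³/d × (960 − 21.6) g/m³ = 1.83×10^5 g/d = 183.0 kg/d.
P_X = Y_obs·Q·(S₀ − S) = 0.3515 × 183.0 = 64.31 kg VSS/d.
R_O = Q·ΔS − 1.42 P_X = 183.0 − 91.32 = 91.66 kg O₂/d.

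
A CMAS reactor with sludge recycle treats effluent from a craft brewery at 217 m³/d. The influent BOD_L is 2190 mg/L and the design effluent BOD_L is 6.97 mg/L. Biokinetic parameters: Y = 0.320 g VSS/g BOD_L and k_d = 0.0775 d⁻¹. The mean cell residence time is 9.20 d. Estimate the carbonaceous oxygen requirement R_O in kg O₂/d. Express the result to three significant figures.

R_O ≈ 348 kg O₂/d

The observed yield is Y_obs = Y/(1 + k_d·θ_c) = 0.320 / (1 + 0.0775 × 9.20) = 0.320 / 1.713 = 0.1868 g VSS per g BOD_L removed.
Substrate removed = Q·(S₀ − S) = 217 m³/d × (2190 − 6.97) g/m³ = 4.74×10^5 g/d = 473.7 kg/d.
Net sludge production P_X = 0.1868 × 473.7 = 88.49 kg VSS/d.
R_O = Q·(S₀ − S) − 1.42·P_X = 473.7 − 1.42 × 88.49 = 348.1 kg O₂/d.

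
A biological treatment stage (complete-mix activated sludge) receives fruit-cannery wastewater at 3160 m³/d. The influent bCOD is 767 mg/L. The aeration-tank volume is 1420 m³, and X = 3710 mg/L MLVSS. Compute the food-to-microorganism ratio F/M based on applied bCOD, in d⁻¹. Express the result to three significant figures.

F/M = applied load / biomass = Q·S₀/(V·X) = 3160 × 767 / (1420 × 3710) = 0.4601 d⁻¹.

F/M ≈ 0.460 d⁻¹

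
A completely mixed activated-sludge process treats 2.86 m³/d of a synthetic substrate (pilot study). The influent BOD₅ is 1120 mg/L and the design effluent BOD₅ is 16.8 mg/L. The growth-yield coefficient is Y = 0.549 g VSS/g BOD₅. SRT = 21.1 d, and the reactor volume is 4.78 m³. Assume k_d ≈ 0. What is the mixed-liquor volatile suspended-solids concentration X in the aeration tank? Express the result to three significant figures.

X ≈ 7650 mg/L

Without decay, X = Y Q (S₀−S) θ_c / V = 0.549 × 2.86 × (1120 − 16.8) × 21.1 / 4.78 = 7646 mg/L.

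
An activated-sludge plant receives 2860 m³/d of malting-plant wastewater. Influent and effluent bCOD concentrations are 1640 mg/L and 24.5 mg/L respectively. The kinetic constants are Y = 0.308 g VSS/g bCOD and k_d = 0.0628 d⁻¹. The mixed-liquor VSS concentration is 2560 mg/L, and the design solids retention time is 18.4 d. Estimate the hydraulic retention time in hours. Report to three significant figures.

τ ≈ 39.8 h

Rearranging the biomass balance for a CMAS with decay, V = Y·Q·ΔS·θ_c / [X·(1+k_d θ_c)] = 0.308 × 2860 × (1640 − 24.5) × 18.4 / [2560 × (1 + 0.0628 × 18.4)] = 2.62×10^7 / 5518 = 4745 m³.
HRT = V/Q = 4745 m³ / 2860 m³·d⁻¹ = 1.659 d × 24 = 39.82 h.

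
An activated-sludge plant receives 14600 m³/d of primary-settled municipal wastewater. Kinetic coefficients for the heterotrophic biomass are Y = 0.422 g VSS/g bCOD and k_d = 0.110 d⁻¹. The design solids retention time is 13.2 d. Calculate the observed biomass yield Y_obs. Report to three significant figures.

Y_obs ≈ 0.172 g VSS/g bCOD

Correct the yield for decay: Y_obs = Y/(1 + k_d θ_c) = 0.422 / (1 + 0.110 × 13.2) = 0.422 / 2.452 = 0.1721.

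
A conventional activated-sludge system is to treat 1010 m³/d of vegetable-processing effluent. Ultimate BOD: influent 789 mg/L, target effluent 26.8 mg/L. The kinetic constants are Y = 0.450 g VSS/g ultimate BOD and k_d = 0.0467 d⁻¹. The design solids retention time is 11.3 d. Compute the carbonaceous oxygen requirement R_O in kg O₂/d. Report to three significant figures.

The observed yield is Y_obs = Y/(1 + k_d·θ_c) = 0.450 / (1 + 0.0467 × 11.3) = 0.450 / 1.528 = 0.2946 g VSS per g ultimate BOD removed.
Mass of ultimate BOD removed per day: Q(S₀ − S) = 1010 × 762.2 g/m³ = 769.8 kg/d.
Biomass synthesised: P_X = Y_obs × 769.8 = 226.8 kg VSS/d.
R_O = Q·ΔS − 1.42 P_X = 769.8 − 322.0 = 447.8 kg O₂/d.

R_O ≈ 448 kg O₂/d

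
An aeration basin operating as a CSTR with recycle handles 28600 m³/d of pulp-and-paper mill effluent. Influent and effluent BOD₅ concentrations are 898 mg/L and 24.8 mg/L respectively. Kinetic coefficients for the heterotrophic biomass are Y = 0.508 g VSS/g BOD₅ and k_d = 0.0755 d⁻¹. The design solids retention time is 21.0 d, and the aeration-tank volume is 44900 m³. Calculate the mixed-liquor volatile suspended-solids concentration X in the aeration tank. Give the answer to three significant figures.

From V·X·(1 + k_d·θ_c) = Y·Q·(S₀ − S)·θ_c: X = 0.508 × 28600 × (898 − 24.8) × 21.0 / [44900 × (1 + 0.0755 × 21.0)] = 2295 mg/L.

X ≈ 2290 mg/L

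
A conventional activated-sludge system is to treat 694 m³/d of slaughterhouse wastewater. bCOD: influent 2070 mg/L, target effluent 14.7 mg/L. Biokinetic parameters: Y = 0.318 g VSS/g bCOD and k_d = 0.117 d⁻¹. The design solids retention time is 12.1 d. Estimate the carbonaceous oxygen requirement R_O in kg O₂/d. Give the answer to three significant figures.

R_O ≈ 1160 kg O₂/d

Correct the yield for decay: Y_obs = Y/(1 + k_d θ_c) = 0.318 / (1 + 0.117 × 12.1) = 0.318 / 2.416 = 0.1316.
Substrate removed = Q·(S₀ − S) = 694 m³/d × (2070 − 14.7) g/m³ = 1.43×10^6 g/d = 1426 kg/d.
Biomass synthesised: P_X = Y_obs × 1426 = 187.8 kg VSS/d.
Carbonaceous O₂ demand = substrate oxidised − cell-mass equivalent = 1426 − 1.42 × 187.8 = 1160 kg O₂/d.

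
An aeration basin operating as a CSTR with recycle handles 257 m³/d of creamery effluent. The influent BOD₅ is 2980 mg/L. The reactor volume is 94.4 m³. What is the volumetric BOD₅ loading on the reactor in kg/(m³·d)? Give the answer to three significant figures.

L_v ≈ 8.11 kg BOD₅/(m³·d)

L_v = Q S₀ / V = 257 × 2980 × 10⁻³ / 94.40 = 8.113 kg/(m³·d).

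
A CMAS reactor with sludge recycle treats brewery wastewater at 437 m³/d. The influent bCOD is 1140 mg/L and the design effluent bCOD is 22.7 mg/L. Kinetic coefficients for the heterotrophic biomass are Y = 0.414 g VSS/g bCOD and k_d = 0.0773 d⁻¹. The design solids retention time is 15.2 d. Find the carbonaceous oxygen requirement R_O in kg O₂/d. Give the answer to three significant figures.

Observed yield with endogenous decay: Y_obs = Y / (1 + k_d·θ_c) = 0.414 / (1 + 0.0773 × 15.2) = 0.414 / 2.175 = 0.1903 g VSS/g bCOD.
Q·(S₀ − S) = 437 × (1140 − 22.7) × 10⁻³ = 488.3 kg/d removed.
Biomass synthesised: P_X = Y_obs × 488.3 = 92.94 kg VSS/d.
R_O = Q·(S₀ − S) − 1.42·P_X = 488.3 − 1.42 × 92.94 = 356.3 kg O₂/d.

R_O ≈ 356 kg O₂/d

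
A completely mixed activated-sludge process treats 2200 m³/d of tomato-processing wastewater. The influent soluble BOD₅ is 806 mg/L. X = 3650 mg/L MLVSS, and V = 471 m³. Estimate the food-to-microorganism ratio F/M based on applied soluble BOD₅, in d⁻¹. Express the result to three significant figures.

F/M = Q·S₀ / (V·X) = 2200 × 806 / (471.0 × 3650) = 1.031 g soluble BOD₅·(g VSS·d)⁻¹.

F/M ≈ 1.03 d⁻¹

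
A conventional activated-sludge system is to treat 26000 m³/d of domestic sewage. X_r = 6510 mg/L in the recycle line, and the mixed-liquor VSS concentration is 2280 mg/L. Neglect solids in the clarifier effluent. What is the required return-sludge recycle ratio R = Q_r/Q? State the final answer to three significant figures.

R ≈ 0.539

R = Q_r/Q = X/(X_r − X) = 2280 / (6510 − 2280) = 0.5390.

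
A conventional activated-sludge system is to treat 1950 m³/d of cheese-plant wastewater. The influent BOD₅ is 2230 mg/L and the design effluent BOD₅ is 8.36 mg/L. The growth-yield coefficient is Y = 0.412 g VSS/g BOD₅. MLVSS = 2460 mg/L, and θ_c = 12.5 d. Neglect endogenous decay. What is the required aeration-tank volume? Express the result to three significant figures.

Biomass mass balance (decay neglected): V·X = Y·Q·(S₀ − S)·θ_c, so V = 0.412 × 1950 × (2230 − 8.36) × 12.5 / 2460 = 9069 m³.

V ≈ 9070 m³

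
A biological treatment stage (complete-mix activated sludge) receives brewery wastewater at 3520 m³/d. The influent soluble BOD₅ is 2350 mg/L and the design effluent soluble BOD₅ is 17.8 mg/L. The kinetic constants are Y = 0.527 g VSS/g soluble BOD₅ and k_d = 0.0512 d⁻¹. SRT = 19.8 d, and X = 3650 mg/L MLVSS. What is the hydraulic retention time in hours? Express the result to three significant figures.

From the SRT design equation V = Y Q (S₀−S) θ_c / [X (1 + k_d θ_c)] = 0.527 × 3520 × (2350 − 17.8) × 19.8 / [3650 × (1 + 0.0512 × 19.8)] = 8.57×10^7 / 7350 = 11654 m³.
Hydraulic retention time τ = V/Q = 11654 / 3520 = 3.311 d = 79.46 h.

τ ≈ 79.5 h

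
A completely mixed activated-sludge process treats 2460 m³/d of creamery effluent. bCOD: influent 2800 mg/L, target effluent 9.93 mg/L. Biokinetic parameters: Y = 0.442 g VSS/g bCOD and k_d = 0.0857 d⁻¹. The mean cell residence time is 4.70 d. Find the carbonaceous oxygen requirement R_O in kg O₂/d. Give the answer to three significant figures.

R_O ≈ 3790 kg O₂/d

Y_obs = Y / (1 + k_d θ_c) = 0.442 / (1 + 0.0857 × 4.70) = 0.442 / 1.403 = 0.3151.
Q·(S₀ − S) = 2460 × (2800 − 9.93) × 10⁻³ = 6864 kg/d removed.
Biomass synthesised: P_X = Y_obs × 6864 = 2163 kg VSS/d.
Carbonaceous O₂ demand = substrate oxidised − cell-mass equivalent = 6864 − 1.42 × 2163 = 3793 kg O₂/d.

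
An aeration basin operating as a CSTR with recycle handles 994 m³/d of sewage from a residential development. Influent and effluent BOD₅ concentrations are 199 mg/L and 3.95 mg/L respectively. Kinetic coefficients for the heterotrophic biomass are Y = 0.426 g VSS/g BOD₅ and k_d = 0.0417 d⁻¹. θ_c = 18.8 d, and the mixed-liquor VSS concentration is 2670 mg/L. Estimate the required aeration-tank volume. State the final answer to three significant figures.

Steady-state biomass mass balance: V·X·(1 + k_d·θ_c) = Y·Q·(S₀ − S)·θ_c, so V = 0.426 × 994 × (199 − 3.95) × 18.8 / [2670 × (1 + 0.0417 × 18.8)] = 1.55×10^6 / 4763 = 326.0 m³.

V ≈ 326 m³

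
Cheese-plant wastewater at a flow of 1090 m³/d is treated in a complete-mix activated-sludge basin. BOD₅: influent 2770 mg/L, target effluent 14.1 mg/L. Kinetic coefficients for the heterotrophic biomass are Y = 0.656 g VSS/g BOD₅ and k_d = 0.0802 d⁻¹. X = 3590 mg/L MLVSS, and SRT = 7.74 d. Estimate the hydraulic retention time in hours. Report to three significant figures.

Steady-state biomass mass balance: V·X·(1 + k_d·θ_c) = Y·Q·(S₀ − S)·θ_c, so V = 0.656 × 1090 × (2770 − 14.1) × 7.74 / [3590 × (1 + 0.0802 × 7.74)] = 1.53×10^7 / 5818 = 2621 m³.
τ = V/Q = 2621/1090 = 2.405 d, or 57.72 h.

τ ≈ 57.7 h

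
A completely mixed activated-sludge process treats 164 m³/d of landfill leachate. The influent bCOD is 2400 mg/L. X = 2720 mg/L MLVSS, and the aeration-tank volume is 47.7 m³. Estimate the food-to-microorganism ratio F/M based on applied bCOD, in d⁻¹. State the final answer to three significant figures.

F/M = applied load / biomass = Q·S₀/(V·X) = 164 × 2400 / (47.70 × 2720) = 3.034 d⁻¹.

F/M ≈ 3.03 d⁻¹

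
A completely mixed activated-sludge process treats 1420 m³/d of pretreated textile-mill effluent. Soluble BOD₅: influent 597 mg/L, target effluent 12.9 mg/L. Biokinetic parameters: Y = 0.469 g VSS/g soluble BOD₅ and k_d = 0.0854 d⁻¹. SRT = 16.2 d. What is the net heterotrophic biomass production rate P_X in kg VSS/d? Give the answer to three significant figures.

P_X ≈ 163 kg VSS/d

Y_obs = Y / (1 + k_d θ_c) = 0.469 / (1 + 0.0854 × 16.2) = 0.469 / 2.383 = 0.1968.
Q·(S₀ − S) = 1420 × (597 − 12.9) × 10⁻³ = 829.4 kg/d removed.
Net biomass production P_X = Y_obs × Q·(S₀ − S) = 0.1968 × 829.4 = 163.2 kg VSS/d.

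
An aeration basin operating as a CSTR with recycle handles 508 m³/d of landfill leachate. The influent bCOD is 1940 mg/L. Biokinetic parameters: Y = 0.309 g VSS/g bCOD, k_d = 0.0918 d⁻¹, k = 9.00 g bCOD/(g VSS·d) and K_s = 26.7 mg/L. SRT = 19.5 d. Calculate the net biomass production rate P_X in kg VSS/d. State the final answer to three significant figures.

From the Monod/SRT balance for a CMAS, S = K_s·(1+k_d θ_c)/[θ_c·(Y k − k_d) − 1] = 26.7 × (1 + 0.0918 × 19.5) / [19.5 × (0.309 × 9.00 − 0.0918) − 1] = 74.50 / 51.44 = 1.448 mg/L.
Correct the yield for decay: Y_obs = Y/(1 + k_d θ_c) = 0.309 / (1 + 0.0918 × 19.5) = 0.309 / 2.790 = 0.1107.
Substrate removed = Q·(S₀ − S) = 508 m³/d × (1940 − 1.45) g/m³ = 9.85×10^5 g/d = 984.8 kg/d.
Biomass produced: P_X = Y_obs·Q·ΔS = 0.1107 × 984.8 ≈ 109.1 kg VSS/d.

P_X ≈ 109 kg VSS/d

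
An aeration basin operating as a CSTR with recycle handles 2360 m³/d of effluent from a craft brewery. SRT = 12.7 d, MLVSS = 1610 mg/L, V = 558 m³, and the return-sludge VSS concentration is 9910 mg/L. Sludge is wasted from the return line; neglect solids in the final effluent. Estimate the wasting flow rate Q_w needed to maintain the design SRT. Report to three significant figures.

Q_w ≈ 7.14 m³/d

Wasting from the return line (neglecting effluent solids): Q_w = V·X / (θ_c·X_r) = 558.0 × 1610 / (12.7 × 9910) = 7.138 m³/d.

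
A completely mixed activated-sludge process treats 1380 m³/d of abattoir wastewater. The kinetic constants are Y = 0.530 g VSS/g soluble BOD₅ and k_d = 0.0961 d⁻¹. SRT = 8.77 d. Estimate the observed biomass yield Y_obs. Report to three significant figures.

Y_obs = Y / (1 + k_d θ_c) = 0.530 / (1 + 0.0961 × 8.77) = 0.530 / 1.843 = 0.2876.

Y_obs ≈ 0.288 g VSS/g soluble BOD₅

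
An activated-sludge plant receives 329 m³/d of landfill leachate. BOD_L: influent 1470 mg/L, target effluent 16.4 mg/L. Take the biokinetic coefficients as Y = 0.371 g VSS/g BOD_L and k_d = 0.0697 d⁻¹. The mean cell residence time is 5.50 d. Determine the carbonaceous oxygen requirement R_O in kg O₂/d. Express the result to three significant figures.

R_O ≈ 296 kg O₂/d

Y_obs = Y / (1 + k_d θ_c) = 0.371 / (1 + 0.0697 × 5.50) = 0.371 / 1.383 = 0.2682.
Mass of BOD_L removed per day: Q(S₀ − S) = 329 × 1454 g/m³ = 478.2 kg/d.
Biomass synthesised: P_X = Y_obs × 478.2 = 128.3 kg VSS/d.
R_O = Q·ΔS − 1.42 P_X = 478.2 − 182.1 = 296.1 kg O₂/d.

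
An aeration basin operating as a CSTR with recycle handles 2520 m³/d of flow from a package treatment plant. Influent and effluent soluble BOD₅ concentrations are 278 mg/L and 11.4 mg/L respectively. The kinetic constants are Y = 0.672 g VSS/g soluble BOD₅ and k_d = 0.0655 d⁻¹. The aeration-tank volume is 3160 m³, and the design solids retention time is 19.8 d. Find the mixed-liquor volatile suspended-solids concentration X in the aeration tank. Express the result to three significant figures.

X ≈ 1230 mg/L

From V·X·(1 + k_d·θ_c) = Y·Q·(S₀ − S)·θ_c: X = 0.672 × 2520 × (278 − 11.4) × 19.8 / [3160 × (1 + 0.0655 × 19.8)] = 1232 mg/L.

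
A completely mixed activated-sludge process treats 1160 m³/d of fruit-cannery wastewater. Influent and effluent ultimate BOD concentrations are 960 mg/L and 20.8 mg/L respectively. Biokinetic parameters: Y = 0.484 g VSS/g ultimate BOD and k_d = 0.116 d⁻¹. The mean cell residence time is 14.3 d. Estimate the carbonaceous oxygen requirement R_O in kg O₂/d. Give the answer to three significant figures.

R_O ≈ 808 kg O₂/d

The observed yield is Y_obs = Y/(1 + k_d·θ_c) = 0.484 / (1 + 0.116 × 14.3) = 0.484 / 2.659 = 0.1820 g VSS per g ultimate BOD removed.
Mass of ultimate BOD removed per day: Q(S₀ − S) = 1160 × 939.2 g/m³ = 1089 kg/d.
Net sludge production P_X = 0.1820 × 1089 = 198.3 kg VSS/d.
Carbonaceous O₂ demand = substrate oxidised − cell-mass equivalent = 1089 − 1.42 × 198.3 = 807.9 kg O₂/d.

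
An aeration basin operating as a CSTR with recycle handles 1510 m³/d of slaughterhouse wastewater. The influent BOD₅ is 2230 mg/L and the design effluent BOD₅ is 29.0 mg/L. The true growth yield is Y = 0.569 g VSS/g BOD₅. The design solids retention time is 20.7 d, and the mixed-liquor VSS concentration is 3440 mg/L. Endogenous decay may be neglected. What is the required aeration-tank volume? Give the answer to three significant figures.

V ≈ 11400 m³

With k_d = 0 the design equation reduces to V = Y Q (S₀−S) θ_c / X = 0.569 × 1510 × (2230 − 29.0) × 20.7 / 3440 = 11379 m³.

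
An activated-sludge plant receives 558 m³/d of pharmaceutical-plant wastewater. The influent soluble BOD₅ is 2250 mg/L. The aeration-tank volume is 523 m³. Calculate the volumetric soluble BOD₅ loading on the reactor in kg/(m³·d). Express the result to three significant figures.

L_v ≈ 2.40 kg soluble BOD₅/(m³·d)

Volumetric loading L_v = Q·S₀ / V = 558 × 2250 g/m³ / 523.0 m³ = 2401 g/(m³·d) = 2.401 kg soluble BOD₅/(m³·d).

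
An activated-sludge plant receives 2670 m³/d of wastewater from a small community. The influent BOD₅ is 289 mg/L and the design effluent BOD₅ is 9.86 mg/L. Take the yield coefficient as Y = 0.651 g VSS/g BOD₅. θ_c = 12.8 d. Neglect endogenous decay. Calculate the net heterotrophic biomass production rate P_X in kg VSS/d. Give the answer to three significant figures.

P_X ≈ 485 kg VSS/d

No decay correction is needed, so Y_obs = Y = 0.651.
Q·(S₀ − S) = 2670 × (289 − 9.86) × 10⁻³ = 745.3 kg/d removed.
Biomass produced: P_X = Y_obs·Q·ΔS = 0.6510 × 745.3 ≈ 485.2 kg VSS/d.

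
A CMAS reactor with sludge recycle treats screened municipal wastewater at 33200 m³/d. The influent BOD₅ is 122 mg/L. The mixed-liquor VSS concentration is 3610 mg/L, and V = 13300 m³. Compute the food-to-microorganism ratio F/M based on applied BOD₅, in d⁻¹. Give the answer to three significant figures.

F/M ≈ 0.0844 d⁻¹

F/M = applied load / biomass = Q·S₀/(V·X) = 33200 × 122 / (13300 × 3610) = 0.08436 d⁻¹.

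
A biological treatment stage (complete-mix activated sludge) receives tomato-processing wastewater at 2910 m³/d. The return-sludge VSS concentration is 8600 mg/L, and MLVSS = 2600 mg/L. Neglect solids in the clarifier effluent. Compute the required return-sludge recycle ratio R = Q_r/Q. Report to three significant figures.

Solids balance on the clarifier gives (1+R)X = R·X_r, so R = X/(X_r − X) = 2600 / (8600 − 2600) = 0.4333.

R ≈ 0.433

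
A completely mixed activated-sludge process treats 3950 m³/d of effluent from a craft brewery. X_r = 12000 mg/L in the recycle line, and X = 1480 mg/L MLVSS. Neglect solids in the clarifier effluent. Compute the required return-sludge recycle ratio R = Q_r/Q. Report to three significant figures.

R ≈ 0.141

Mass balance around the secondary clarifier (neglecting effluent solids): R = X / (X_r − X) = 1480 / (12000 − 1480) = 0.1407.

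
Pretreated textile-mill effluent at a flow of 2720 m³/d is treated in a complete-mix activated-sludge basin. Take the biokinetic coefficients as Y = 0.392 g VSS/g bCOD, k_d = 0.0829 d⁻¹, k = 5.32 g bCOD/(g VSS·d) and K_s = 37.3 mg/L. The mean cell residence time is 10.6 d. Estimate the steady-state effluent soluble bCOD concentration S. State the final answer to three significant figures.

Effluent substrate depends only on kinetics and SRT: S = K_s(1 + k_d θ_c) / [θ_c(Yk − k_d) − 1] = 37.3 × (1 + 0.0829 × 10.6) / [10.6 × (0.392 × 5.32 − 0.0829) − 1] = 70.08 / 20.23 = 3.465 mg/L.

S ≈ 3.46 mg/L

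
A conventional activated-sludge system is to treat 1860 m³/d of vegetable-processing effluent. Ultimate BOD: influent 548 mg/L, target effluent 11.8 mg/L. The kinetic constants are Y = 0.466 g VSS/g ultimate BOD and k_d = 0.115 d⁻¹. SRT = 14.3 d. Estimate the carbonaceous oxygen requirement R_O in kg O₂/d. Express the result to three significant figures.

R_O ≈ 748 kg O₂/d

Observed yield with endogenous decay: Y_obs = Y / (1 + k_d·θ_c) = 0.466 / (1 + 0.115 × 14.3) = 0.466 / 2.644 = 0.1762 g VSS/g ultimate BOD.
Mass of ultimate BOD removed per day: Q(S₀ − S) = 1860 × 536.2 g/m³ = 997.3 kg/d.
P_X = Y_obs·Q·(S₀ − S) = 0.1762 × 997.3 = 175.7 kg VSS/d.
R_O = Q·(S₀ − S) − 1.42·P_X = 997.3 − 1.42 × 175.7 = 747.8 kg O₂/d.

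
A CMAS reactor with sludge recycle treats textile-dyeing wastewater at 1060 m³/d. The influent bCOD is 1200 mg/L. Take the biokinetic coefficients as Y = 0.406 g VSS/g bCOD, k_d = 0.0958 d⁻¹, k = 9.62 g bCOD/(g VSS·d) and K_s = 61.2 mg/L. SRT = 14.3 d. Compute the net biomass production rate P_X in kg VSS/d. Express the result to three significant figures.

P_X ≈ 217 kg VSS/d

For a completely mixed reactor with recycle the Lawrence–McCarty relation gives S = K_s·(1 + k_d·θ_c) / [θ_c·(Y·k − k_d) − 1] = 61.2 × (1 + 0.0958 × 14.3) / [14.3 × (0.406 × 9.62 − 0.0958) − 1] = 145.0 / 53.48 = 2.712 mg/L.
The observed yield is Y_obs = Y/(1 + k_d·θ_c) = 0.406 / (1 + 0.0958 × 14.3) = 0.406 / 2.370 = 0.1713 g VSS per g bCOD removed.
Substrate removed = Q·(S₀ − S) = 1060 m³/d × (1200 − 2.71) g/m³ = 1.27×10^6 g/d = 1269 kg/d.
Net biomass production P_X = Y_obs × Q·(S₀ − S) = 0.1713 × 1269 = 217.4 kg VSS/d.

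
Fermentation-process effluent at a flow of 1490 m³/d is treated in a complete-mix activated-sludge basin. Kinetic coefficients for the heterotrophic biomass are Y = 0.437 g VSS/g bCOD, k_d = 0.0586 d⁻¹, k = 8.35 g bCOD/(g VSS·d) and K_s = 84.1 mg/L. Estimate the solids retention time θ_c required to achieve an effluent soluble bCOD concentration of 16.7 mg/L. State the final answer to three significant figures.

θ_c ≈ 1.83 d

Specific growth rate at S = 16.7 mg/L: μ = YkS/(K_s+S) = 0.437·8.35·16.7/(84.1+16.7) = 0.6045 d⁻¹.
θ_c = 1/(μ − k_d) = 1/(0.6045 − 0.0586) = 1/0.5459 = 1.832 d.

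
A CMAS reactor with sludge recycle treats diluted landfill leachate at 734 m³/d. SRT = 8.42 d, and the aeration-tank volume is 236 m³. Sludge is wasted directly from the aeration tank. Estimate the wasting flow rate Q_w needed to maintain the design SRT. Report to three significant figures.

Wasting from the aeration tank: Q_w = V / θ_c = 236.0 / 8.42 = 28.03 m³/d.

Q_w ≈ 28.0 m³/d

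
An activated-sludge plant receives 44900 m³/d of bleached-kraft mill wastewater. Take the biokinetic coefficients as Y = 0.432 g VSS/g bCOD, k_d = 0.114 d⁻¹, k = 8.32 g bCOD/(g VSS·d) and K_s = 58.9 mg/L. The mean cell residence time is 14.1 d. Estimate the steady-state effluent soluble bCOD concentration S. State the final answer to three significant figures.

Effluent substrate depends only on kinetics and SRT: S = K_s(1 + k_d θ_c) / [θ_c(Yk − k_d) − 1] = 58.9 × (1 + 0.114 × 14.1) / [14.1 × (0.432 × 8.32 − 0.114) − 1] = 153.6 / 48.07 = 3.195 mg/L.

S ≈ 3.19 mg/L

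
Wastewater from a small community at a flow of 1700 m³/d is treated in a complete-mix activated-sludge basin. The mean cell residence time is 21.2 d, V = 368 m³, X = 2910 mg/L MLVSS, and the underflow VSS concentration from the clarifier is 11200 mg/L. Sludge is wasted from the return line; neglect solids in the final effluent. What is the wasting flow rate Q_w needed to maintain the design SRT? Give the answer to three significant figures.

Q_w ≈ 4.51 m³/d

Wasting from the return line (neglecting effluent solids): Q_w = V·X / (θ_c·X_r) = 368.0 × 2910 / (21.2 × 11200) = 4.510 m³/d.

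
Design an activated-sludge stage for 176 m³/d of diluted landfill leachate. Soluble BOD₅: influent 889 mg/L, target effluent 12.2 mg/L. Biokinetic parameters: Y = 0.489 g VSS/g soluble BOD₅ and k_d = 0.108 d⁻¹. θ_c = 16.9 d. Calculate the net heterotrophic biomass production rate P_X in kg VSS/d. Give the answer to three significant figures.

P_X ≈ 26.7 kg VSS/d

Observed yield with endogenous decay: Y_obs = Y / (1 + k_d·θ_c) = 0.489 / (1 + 0.108 × 16.9) = 0.489 / 2.825 = 0.1731 g VSS/g soluble BOD₅.
Mass of soluble BOD₅ removed per day: Q(S₀ − S) = 176 × 876.8 g/m³ = 154.3 kg/d.
So the net sludge growth is P_X = 0.1731 × 154.3 = 26.71 kg VSS/d.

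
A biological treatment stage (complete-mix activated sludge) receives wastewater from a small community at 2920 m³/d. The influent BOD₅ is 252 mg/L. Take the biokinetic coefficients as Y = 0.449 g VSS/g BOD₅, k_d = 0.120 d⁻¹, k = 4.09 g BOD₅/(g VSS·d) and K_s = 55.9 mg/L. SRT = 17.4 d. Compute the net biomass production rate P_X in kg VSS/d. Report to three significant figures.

P_X ≈ 104 kg VSS/d

For a completely mixed reactor with recycle the Lawrence–McCarty relation gives S = K_s·(1 + k_d·θ_c) / [θ_c·(Y·k − k_d) − 1] = 55.9 × (1 + 0.120 × 17.4) / [17.4 × (0.449 × 4.09 − 0.120) − 1] = 172.6 / 28.87 = 5.980 mg/L.
Observed yield with endogenous decay: Y_obs = Y / (1 + k_d·θ_c) = 0.449 / (1 + 0.120 × 17.4) = 0.449 / 3.088 = 0.1454 g VSS/g BOD₅.
ΔS = 252 − 5.98 = 246.0 mg/L, so the substrate removal rate is 2920 × 246.0/1000 = 718.4 kg BOD₅/d.
Biomass produced: P_X = Y_obs·Q·ΔS = 0.1454 × 718.4 ≈ 104.5 kg VSS/d.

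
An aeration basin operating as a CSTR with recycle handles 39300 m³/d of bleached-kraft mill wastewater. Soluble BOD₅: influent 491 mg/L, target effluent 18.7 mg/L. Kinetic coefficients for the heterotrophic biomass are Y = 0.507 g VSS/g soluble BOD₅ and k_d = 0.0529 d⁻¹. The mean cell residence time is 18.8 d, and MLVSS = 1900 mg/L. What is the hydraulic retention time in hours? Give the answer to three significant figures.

From the SRT design equation V = Y Q (S₀−S) θ_c / [X (1 + k_d θ_c)] = 0.507 × 39300 × (491 − 18.7) × 18.8 / [1900 × (1 + 0.0529 × 18.8)] = 1.77×10^8 / 3790 = 46686 m³.
HRT = V/Q = 46686 m³ / 39300 m³·d⁻¹ = 1.188 d × 24 = 28.51 h.

τ ≈ 28.5 h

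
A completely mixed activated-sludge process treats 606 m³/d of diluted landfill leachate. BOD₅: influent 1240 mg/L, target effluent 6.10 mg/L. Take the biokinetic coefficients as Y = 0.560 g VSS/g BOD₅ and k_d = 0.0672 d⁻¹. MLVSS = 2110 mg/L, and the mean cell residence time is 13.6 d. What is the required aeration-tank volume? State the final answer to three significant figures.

V ≈ 1410 m³

Steady-state biomass mass balance: V·X·(1 + k_d·θ_c) = Y·Q·(S₀ − S)·θ_c, so V = 0.560 × 606 × (1240 − 6.10) × 13.6 / [2110 × (1 + 0.0672 × 13.6)] = 5.69×10^6 / 4038 = 1410 m³.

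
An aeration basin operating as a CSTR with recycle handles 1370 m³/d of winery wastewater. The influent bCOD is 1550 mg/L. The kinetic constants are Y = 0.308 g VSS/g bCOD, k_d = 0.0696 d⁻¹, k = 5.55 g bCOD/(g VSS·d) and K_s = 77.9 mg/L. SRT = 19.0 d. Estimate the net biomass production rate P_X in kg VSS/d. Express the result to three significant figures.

P_X ≈ 281 kg VSS/d

From the Monod/SRT balance for a CMAS, S = K_s·(1+k_d θ_c)/[θ_c·(Y k − k_d) − 1] = 77.9 × (1 + 0.0696 × 19.0) / [19.0 × (0.308 × 5.55 − 0.0696) − 1] = 180.9 / 30.16 = 5.999 mg/L.
Y_obs = Y / (1 + k_d θ_c) = 0.308 / (1 + 0.0696 × 19.0) = 0.308 / 2.322 = 0.1326.
ΔS = 1550 − 6.00 = 1544 mg/L, so the substrate removal rate is 1370 × 1544/1000 = 2115 kg bCOD/d.
P_X = Y_obs · Q(S₀ − S) = 0.1326 × 2115 = 280.5 kg VSS/d.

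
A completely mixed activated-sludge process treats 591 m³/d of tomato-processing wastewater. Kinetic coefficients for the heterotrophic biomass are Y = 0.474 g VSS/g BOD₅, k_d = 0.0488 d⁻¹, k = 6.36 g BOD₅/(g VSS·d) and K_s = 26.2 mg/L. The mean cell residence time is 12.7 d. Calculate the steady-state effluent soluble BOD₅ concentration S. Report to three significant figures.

For a completely mixed reactor with recycle the Lawrence–McCarty relation gives S = K_s·(1 + k_d·θ_c) / [θ_c·(Y·k − k_d) − 1] = 26.2 × (1 + 0.0488 × 12.7) / [12.7 × (0.474 × 6.36 − 0.0488) − 1] = 42.44 / 36.67 = 1.157 mg/L.

S ≈ 1.16 mg/L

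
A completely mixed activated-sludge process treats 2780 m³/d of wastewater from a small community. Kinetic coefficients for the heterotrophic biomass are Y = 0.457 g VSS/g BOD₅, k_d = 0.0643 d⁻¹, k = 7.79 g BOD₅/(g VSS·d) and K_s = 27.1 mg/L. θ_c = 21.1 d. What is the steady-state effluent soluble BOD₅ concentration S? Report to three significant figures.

S ≈ 0.878 mg/L

For a completely mixed reactor with recycle the Lawrence–McCarty relation gives S = K_s·(1 + k_d·θ_c) / [θ_c·(Y·k − k_d) − 1] = 27.1 × (1 + 0.0643 × 21.1) / [21.1 × (0.457 × 7.79 − 0.0643) − 1] = 63.87 / 72.76 = 0.8778 mg/L.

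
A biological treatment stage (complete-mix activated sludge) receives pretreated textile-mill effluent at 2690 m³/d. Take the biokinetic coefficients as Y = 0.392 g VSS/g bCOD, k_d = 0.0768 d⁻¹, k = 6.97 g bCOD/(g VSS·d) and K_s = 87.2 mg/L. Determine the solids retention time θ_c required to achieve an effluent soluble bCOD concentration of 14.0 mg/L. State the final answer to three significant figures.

From 1/θ_c = Y·k·S/(K_s + S) − k_d: Y·k·S/(K_s+S) = 0.392 × 6.97 × 14.0 / (87.2 + 14.0) = 0.3780 d⁻¹.
1/θ_c = 0.3780 − 0.0768 = 0.3012 d⁻¹, so θ_c = 3.320 d.

θ_c ≈ 3.32 d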